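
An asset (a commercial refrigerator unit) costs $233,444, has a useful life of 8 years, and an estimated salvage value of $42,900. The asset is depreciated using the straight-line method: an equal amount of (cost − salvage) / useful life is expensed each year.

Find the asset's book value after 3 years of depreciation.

Depreciable base = $233,444 − $42,900 = $190,544.
Annual expense = $190,544 / 8 = $23,818.
End of year 1: book value $209,626.
End of year 2: book value $185,808.
End of year 3: book value $161,990.

$161,990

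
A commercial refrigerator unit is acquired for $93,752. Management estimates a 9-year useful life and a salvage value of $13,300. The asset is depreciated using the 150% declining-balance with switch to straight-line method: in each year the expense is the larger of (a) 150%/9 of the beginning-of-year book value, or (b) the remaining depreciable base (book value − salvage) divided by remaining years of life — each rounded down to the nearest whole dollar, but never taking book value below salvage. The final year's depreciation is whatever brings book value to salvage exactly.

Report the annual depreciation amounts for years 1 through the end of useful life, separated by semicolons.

Depreciable base = $93,752 − $13,300 = $80,452.
Year 1: DB = ⌊$93,752 × 150%/9⌋ = $15,625; SL = ⌊$80,452/9⌋ = $8,939 → take DB $15,625. Book value $78,127.
Year 2: DB = ⌊$78,127 × 150%/9⌋ = $13,021; SL = ⌊$64,827/8⌋ = $8,103 → take DB $13,021. Book value $65,106.
Year 3: DB = ⌊$65,106 × 150%/9⌋ = $10,851; SL = ⌊$51,806/7⌋ = $7,400 → take DB $10,851. Book value $54,255.
Year 4: DB = ⌊$54,255 × 150%/9⌋ = $9,042; SL = ⌊$40,955/6⌋ = $6,825 → take DB $9,042. Book value $45,213.
Year 5: DB = ⌊$45,213 × 150%/9⌋ = $7,535; SL = ⌊$31,913/5⌋ = $6,382 → take DB $7,535. Book value $37,678.
Year 6: DB = ⌊$37,678 × 150%/9⌋ = $6,279; SL = ⌊$24,378/4⌋ = $6,094 → take DB $6,279. Book value $31,399.
Year 7: DB = ⌊$31,399 × 150%/9⌋ = $5,233; SL = ⌊$18,099/3⌋ = $6,033 → take SL $6,033. Book value $25,366.
Year 8: DB = ⌊$25,366 × 150%/9⌋ = $4,227; SL = ⌊$12,066/2⌋ = $6,033 → take SL $6,033. Book value $19,333.
Year 9 (final): $19,333 − $13,300 = $6,033. Book value $13,300.

$15,625; $13,021; $10,851; $9,042; $7,535; $6,279; $6,033; $6,033; $6,033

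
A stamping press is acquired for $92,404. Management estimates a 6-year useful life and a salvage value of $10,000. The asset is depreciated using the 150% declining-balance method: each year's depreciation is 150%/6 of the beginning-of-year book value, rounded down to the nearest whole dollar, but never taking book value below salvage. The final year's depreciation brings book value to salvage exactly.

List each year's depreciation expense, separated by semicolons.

Depreciable base = $92,404 − $10,000 = $82,404.
Year 1: ⌊$92,404 × 150%/6⌋ = $23,101. Book value $69,303.
Year 2: ⌊$69,303 × 150%/6⌋ = $17,325. Book value $51,978.
Year 3: ⌊$51,978 × 150%/6⌋ = $12,994. Book value $38,984.
Year 4: ⌊$38,984 × 150%/6⌋ = $9,746. Book value $29,238.
Year 5: ⌊$29,238 × 150%/6⌋ = $7,309. Book value $21,929.
Year 6 (final): $21,929 − $10,000 = $11,929. Book value $10,000.

$23,101; $17,325; $12,994; $9,746; $7,309; $11,929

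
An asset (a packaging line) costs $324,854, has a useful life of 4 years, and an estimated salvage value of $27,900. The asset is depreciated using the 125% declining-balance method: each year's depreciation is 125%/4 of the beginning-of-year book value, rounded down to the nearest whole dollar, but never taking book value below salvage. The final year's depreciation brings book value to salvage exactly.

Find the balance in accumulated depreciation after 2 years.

$171,309

Depreciable base = $324,854 − $27,900 = $296,954.
Year 1: ⌊$324,854 × 125%/4⌋ = $101,516. Book value $223,338.
Year 2: ⌊$223,338 × 125%/4⌋ = $69,793. Book value $153,545.
Accumulated through year 2 = $324,854 − $153,545 = $171,309.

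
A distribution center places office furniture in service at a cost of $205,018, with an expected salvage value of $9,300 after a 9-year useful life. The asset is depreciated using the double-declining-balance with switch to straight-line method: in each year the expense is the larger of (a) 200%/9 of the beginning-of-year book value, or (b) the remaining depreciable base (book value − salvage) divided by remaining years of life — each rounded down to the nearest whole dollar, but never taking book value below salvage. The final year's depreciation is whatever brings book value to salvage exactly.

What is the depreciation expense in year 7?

Depreciable base = $205,018 − $9,300 = $195,718.
Year 1: DB = ⌊$205,018 × 200%/9⌋ = $45,559; SL = ⌊$195,718/9⌋ = $21,746 → take DB $45,559. Book value $159,459.
Year 2: DB = ⌊$159,459 × 200%/9⌋ = $35,435; SL = ⌊$150,159/8⌋ = $18,769 → take DB $35,435. Book value $124,024.
Year 3: DB = ⌊$124,024 × 200%/9⌋ = $27,560; SL = ⌊$114,724/7⌋ = $16,389 → take DB $27,560. Book value $96,464.
Year 4: DB = ⌊$96,464 × 200%/9⌋ = $21,436; SL = ⌊$87,164/6⌋ = $14,527 → take DB $21,436. Book value $75,028.
Year 5: DB = ⌊$75,028 × 200%/9⌋ = $16,672; SL = ⌊$65,728/5⌋ = $13,145 → take DB $16,672. Book value $58,356.
Year 6: DB = ⌊$58,356 × 200%/9⌋ = $12,968; SL = ⌊$49,056/4⌋ = $12,264 → take DB $12,968. Book value $45,388.
Year 7: DB = ⌊$45,388 × 200%/9⌋ = $10,086; SL = ⌊$36,088/3⌋ = $12,029 → take SL $12,029. Book value $33,359.

$12,029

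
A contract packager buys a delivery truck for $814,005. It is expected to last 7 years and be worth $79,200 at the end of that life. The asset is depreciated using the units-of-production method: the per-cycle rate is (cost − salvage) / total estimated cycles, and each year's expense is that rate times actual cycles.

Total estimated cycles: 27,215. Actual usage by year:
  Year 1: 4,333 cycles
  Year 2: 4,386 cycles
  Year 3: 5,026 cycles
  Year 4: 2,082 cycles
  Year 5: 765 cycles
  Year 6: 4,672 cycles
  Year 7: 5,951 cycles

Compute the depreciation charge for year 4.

Depreciable base = $814,005 − $79,200 = $734,805.
Rate = $734,805 / 27,215 cycles = $27 per cycle.
Year 1: 4,333 × $27 = $116,991. Book value $697,014.
Year 2: 4,386 × $27 = $118,422. Book value $578,592.
Year 3: 5,026 × $27 = $135,702. Book value $442,890.
Year 4: 2,082 × $27 = $56,214. Book value $386,676.

$56,214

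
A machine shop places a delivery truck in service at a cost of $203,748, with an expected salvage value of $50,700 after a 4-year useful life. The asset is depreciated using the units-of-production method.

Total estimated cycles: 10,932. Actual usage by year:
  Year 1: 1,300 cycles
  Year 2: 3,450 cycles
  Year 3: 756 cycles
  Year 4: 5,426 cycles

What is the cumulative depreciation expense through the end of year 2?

$66,500

Depreciable base = $203,748 − $50,700 = $153,048.
Rate = $153,048 / 10,932 cycles = $14 per cycle.
Year 1: 1,300 × $14 = $18,200. Book value $185,548.
Year 2: 3,450 × $14 = $48,300. Book value $137,248.
Accumulated through year 2 = $203,748 − $137,248 = $66,500.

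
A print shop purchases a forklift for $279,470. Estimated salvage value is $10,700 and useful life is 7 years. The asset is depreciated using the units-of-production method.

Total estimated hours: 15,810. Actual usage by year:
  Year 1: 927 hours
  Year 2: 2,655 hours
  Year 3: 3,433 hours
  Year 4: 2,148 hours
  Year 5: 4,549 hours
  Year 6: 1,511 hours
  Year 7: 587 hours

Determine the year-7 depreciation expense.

Depreciable base = $279,470 − $10,700 = $268,770.
Rate = $268,770 / 15,810 hours = $17 per hour.
Year 1: 927 × $17 = $15,759. Book value $263,711.
Year 2: 2,655 × $17 = $45,135. Book value $218,576.
Year 3: 3,433 × $17 = $58,361. Book value $160,215.
Year 4: 2,148 × $17 = $36,516. Book value $123,699.
Year 5: 4,549 × $17 = $77,333. Book value $46,366.
Year 6: 1,511 × $17 = $25,687. Book value $20,679.
Year 7: 587 × $17 = $9,979. Book value $10,700.

$9,979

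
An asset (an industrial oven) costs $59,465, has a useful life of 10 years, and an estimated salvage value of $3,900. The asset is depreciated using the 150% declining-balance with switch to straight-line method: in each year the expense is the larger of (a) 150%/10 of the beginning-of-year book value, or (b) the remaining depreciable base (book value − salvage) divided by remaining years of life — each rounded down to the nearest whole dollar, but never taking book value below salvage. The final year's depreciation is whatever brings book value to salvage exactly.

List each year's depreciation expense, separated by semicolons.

$8,919; $7,581; $6,444; $5,478; $4,656; $4,497; $4,497; $4,497; $4,498; $4,498

Depreciable base = $59,465 − $3,900 = $55,565.
Year 1: DB = ⌊$59,465 × 150%/10⌋ = $8,919; SL = ⌊$55,565/10⌋ = $5,556 → take DB $8,919. Book value $50,546.
Year 2: DB = ⌊$50,546 × 150%/10⌋ = $7,581; SL = ⌊$46,646/9⌋ = $5,182 → take DB $7,581. Book value $42,965.
Year 3: DB = ⌊$42,965 × 150%/10⌋ = $6,444; SL = ⌊$39,065/8⌋ = $4,883 → take DB $6,444. Book value $36,521.
Year 4: DB = ⌊$36,521 × 150%/10⌋ = $5,478; SL = ⌊$32,621/7⌋ = $4,660 → take DB $5,478. Book value $31,043.
Year 5: DB = ⌊$31,043 × 150%/10⌋ = $4,656; SL = ⌊$27,143/6⌋ = $4,523 → take DB $4,656. Book value $26,387.
Year 6: DB = ⌊$26,387 × 150%/10⌋ = $3,958; SL = ⌊$22,487/5⌋ = $4,497 → take SL $4,497. Book value $21,890.
Year 7: DB = ⌊$21,890 × 150%/10⌋ = $3,283; SL = ⌊$17,990/4⌋ = $4,497 → take SL $4,497. Book value $17,393.
Year 8: DB = ⌊$17,393 × 150%/10⌋ = $2,608; SL = ⌊$13,493/3⌋ = $4,497 → take SL $4,497. Book value $12,896.
Year 9: DB = ⌊$12,896 × 150%/10⌋ = $1,934; SL = ⌊$8,996/2⌋ = $4,498 → take SL $4,498. Book value $8,398.
Year 10 (final): $8,398 − $3,900 = $4,498. Book value $3,900.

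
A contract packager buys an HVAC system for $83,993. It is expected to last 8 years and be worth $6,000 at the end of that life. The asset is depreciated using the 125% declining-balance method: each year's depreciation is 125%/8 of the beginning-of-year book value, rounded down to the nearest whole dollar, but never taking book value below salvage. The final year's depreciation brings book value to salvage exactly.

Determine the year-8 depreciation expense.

Depreciable base = $83,993 − $6,000 = $77,993.
Year 1: ⌊$83,993 × 125%/8⌋ = $13,123. Book value $70,870.
Year 2: ⌊$70,870 × 125%/8⌋ = $11,073. Book value $59,797.
Year 3: ⌊$59,797 × 125%/8⌋ = $9,343. Book value $50,454.
Year 4: ⌊$50,454 × 125%/8⌋ = $7,883. Book value $42,571.
Year 5: ⌊$42,571 × 125%/8⌋ = $6,651. Book value $35,920.
Year 6: ⌊$35,920 × 125%/8⌋ = $5,612. Book value $30,308.
Year 7: ⌊$30,308 × 125%/8⌋ = $4,735. Book value $25,573.
Year 8 (final): $25,573 − $6,000 = $19,573. Book value $6,000.

$19,573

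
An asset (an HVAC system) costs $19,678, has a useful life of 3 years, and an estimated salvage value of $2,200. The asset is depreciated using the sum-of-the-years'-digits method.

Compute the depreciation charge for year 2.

Depreciable base = $19,678 − $2,200 = $17,478.
Sum of the years' digits = 3+2+1 = 6.
Year 1: $17,478 × 3/6 = $8,739. Book value $10,939.
Year 2: $17,478 × 2/6 = $5,826. Book value $5,113.

$5,826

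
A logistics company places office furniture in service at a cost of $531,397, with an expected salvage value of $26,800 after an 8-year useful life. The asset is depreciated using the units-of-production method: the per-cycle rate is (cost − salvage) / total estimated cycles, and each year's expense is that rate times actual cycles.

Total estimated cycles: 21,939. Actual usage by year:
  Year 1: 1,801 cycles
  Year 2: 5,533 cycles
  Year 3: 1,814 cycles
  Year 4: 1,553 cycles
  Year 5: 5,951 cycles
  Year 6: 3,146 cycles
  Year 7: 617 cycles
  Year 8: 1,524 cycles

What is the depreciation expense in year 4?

$35,719

Depreciable base = $531,397 − $26,800 = $504,597.
Rate = $504,597 / 21,939 cycles = $23 per cycle.
Year 1: 1,801 × $23 = $41,423. Book value $489,974.
Year 2: 5,533 × $23 = $127,259. Book value $362,715.
Year 3: 1,814 × $23 = $41,722. Book value $320,993.
Year 4: 1,553 × $23 = $35,719. Book value $285,274.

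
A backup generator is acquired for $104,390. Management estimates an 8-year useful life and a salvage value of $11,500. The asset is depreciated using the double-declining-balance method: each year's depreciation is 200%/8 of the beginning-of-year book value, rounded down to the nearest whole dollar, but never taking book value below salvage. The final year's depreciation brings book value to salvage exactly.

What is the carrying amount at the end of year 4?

$33,030

Depreciable base = $104,390 − $11,500 = $92,890.
Year 1: ⌊$104,390 × 200%/8⌋ = $26,097. Book value $78,293.
Year 2: ⌊$78,293 × 200%/8⌋ = $19,573. Book value $58,720.
Year 3: ⌊$58,720 × 200%/8⌋ = $14,680. Book value $44,040.
Year 4: ⌊$44,040 × 200%/8⌋ = $11,010. Book value $33,030.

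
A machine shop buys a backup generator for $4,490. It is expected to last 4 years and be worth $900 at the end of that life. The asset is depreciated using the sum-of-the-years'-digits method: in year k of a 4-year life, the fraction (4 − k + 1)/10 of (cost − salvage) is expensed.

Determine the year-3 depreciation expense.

$718

Depreciable base = $4,490 − $900 = $3,590.
Sum of the years' digits = 4+3+2+1 = 10.
Year 1: $3,590 × 4/10 = $1,436. Book value $3,054.
Year 2: $3,590 × 3/10 = $1,077. Book value $1,977.
Year 3: $3,590 × 2/10 = $718. Book value $1,259.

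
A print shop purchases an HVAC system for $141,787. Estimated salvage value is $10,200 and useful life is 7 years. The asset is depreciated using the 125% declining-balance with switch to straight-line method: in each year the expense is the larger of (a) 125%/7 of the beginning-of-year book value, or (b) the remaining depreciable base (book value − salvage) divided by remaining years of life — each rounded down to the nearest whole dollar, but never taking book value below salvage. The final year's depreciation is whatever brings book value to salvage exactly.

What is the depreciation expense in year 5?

$17,094

Depreciable base = $141,787 − $10,200 = $131,587.
Year 1: DB = ⌊$141,787 × 125%/7⌋ = $25,319; SL = ⌊$131,587/7⌋ = $18,798 → take DB $25,319. Book value $116,468.
Year 2: DB = ⌊$116,468 × 125%/7⌋ = $20,797; SL = ⌊$106,268/6⌋ = $17,711 → take DB $20,797. Book value $95,671.
Year 3: DB = ⌊$95,671 × 125%/7⌋ = $17,084; SL = ⌊$85,471/5⌋ = $17,094 → take SL $17,094. Book value $78,577.
Year 4: DB = ⌊$78,577 × 125%/7⌋ = $14,031; SL = ⌊$68,377/4⌋ = $17,094 → take SL $17,094. Book value $61,483.
Year 5: DB = ⌊$61,483 × 125%/7⌋ = $10,979; SL = ⌊$51,283/3⌋ = $17,094 → take SL $17,094. Book value $44,389.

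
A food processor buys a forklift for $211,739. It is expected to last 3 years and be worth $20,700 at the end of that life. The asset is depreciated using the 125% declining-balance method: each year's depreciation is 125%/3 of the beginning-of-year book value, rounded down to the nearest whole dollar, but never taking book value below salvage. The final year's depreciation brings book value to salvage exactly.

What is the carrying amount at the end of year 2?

Depreciable base = $211,739 − $20,700 = $191,039.
Year 1: ⌊$211,739 × 125%/3⌋ = $88,224. Book value $123,515.
Year 2: ⌊$123,515 × 125%/3⌋ = $51,464. Book value $72,051.

$72,051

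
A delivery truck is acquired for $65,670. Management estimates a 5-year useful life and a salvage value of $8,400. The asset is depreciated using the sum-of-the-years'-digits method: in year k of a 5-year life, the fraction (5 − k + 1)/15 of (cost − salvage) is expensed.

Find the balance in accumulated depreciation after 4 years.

Depreciable base = $65,670 − $8,400 = $57,270.
Sum of the years' digits = 5+4+3+2+1 = 15.
Year 1: $57,270 × 5/15 = $19,090. Book value $46,580.
Year 2: $57,270 × 4/15 = $15,272. Book value $31,308.
Year 3: $57,270 × 3/15 = $11,454. Book value $19,854.
Year 4: $57,270 × 2/15 = $7,636. Book value $12,218.
Accumulated through year 4 = $65,670 − $12,218 = $53,452.

$53,452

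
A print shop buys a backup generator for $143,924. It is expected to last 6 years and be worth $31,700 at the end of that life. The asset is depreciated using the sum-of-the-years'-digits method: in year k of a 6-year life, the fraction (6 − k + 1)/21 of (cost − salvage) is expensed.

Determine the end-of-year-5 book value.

$37,044

Depreciable base = $143,924 − $31,700 = $112,224.
Sum of the years' digits = 6+5+4+3+2+1 = 21.
Year 1: $112,224 × 6/21 = $32,064. Book value $111,860.
Year 2: $112,224 × 5/21 = $26,720. Book value $85,140.
Year 3: $112,224 × 4/21 = $21,376. Book value $63,764.
Year 4: $112,224 × 3/21 = $16,032. Book value $47,732.
Year 5: $112,224 × 2/21 = $10,688. Book value $37,044.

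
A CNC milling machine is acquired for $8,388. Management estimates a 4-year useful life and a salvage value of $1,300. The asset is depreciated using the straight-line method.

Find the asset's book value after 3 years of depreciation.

Depreciable base = $8,388 − $1,300 = $7,088.
Annual expense = $7,088 / 4 = $1,772.
End of year 1: book value $6,616.
End of year 2: book value $4,844.
End of year 3: book value $3,072.

$3,072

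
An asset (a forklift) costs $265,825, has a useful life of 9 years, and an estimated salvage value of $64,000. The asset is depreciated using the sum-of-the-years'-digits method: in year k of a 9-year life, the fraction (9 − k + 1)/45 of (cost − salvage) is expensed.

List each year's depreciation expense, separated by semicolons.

$40,365; $35,880; $31,395; $26,910; $22,425; $17,940; $13,455; $8,970; $4,485

Depreciable base = $265,825 − $64,000 = $201,825.
Sum of the years' digits = 9+8+7+6+5+4+3+2+1 = 45.
Year 1: $201,825 × 9/45 = $40,365. Book value $225,460.
Year 2: $201,825 × 8/45 = $35,880. Book value $189,580.
Year 3: $201,825 × 7/45 = $31,395. Book value $158,185.
Year 4: $201,825 × 6/45 = $26,910. Book value $131,275.
Year 5: $201,825 × 5/45 = $22,425. Book value $108,850.
Year 6: $201,825 × 4/45 = $17,940. Book value $90,910.
Year 7: $201,825 × 3/45 = $13,455. Book value $77,455.
Year 8: $201,825 × 2/45 = $8,970. Book value $68,485.
Year 9: $201,825 × 1/45 = $4,485. Book value $64,000.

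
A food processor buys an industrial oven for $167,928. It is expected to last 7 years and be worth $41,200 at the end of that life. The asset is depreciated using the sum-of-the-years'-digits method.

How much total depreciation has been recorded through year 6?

Depreciable base = $167,928 − $41,200 = $126,728.
Sum of the years' digits = 7+6+5+4+3+2+1 = 28.
Year 1: $126,728 × 7/28 = $31,682. Book value $136,246.
Year 2: $126,728 × 6/28 = $27,156. Book value $109,090.
Year 3: $126,728 × 5/28 = $22,630. Book value $86,460.
Year 4: $126,728 × 4/28 = $18,104. Book value $68,356.
Year 5: $126,728 × 3/28 = $13,578. Book value $54,778.
Year 6: $126,728 × 2/28 = $9,052. Book value $45,726.
Accumulated through year 6 = $167,928 − $45,726 = $122,202.

$122,202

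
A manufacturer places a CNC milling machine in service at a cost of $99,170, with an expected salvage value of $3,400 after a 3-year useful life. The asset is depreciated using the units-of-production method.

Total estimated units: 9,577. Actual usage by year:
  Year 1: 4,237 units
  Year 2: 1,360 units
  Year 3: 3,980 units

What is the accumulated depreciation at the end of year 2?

Depreciable base = $99,170 − $3,400 = $95,770.
Rate = $95,770 / 9,577 units = $10 per unit.
Year 1: 4,237 × $10 = $42,370. Book value $56,800.
Year 2: 1,360 × $10 = $13,600. Book value $43,200.
Accumulated through year 2 = $99,170 − $43,200 = $55,970.

$55,970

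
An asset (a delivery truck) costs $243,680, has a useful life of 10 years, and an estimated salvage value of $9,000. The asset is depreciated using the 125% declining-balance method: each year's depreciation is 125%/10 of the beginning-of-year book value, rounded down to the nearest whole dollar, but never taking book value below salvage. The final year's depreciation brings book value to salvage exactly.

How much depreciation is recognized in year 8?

$11,961

Depreciable base = $243,680 − $9,000 = $234,680.
Year 1: ⌊$243,680 × 125%/10⌋ = $30,460. Book value $213,220.
Year 2: ⌊$213,220 × 125%/10⌋ = $26,652. Book value $186,568.
Year 3: ⌊$186,568 × 125%/10⌋ = $23,321. Book value $163,247.
Year 4: ⌊$163,247 × 125%/10⌋ = $20,405. Book value $142,842.
Year 5: ⌊$142,842 × 125%/10⌋ = $17,855. Book value $124,987.
Year 6: ⌊$124,987 × 125%/10⌋ = $15,623. Book value $109,364.
Year 7: ⌊$109,364 × 125%/10⌋ = $13,670. Book value $95,694.
Year 8: ⌊$95,694 × 125%/10⌋ = $11,961. Book value $83,733.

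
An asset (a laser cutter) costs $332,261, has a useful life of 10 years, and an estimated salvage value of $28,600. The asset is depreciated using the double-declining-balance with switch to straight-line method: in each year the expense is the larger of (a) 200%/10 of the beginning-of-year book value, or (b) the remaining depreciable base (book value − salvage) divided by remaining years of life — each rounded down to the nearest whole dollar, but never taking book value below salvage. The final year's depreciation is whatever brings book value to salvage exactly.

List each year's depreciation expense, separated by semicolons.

$66,452; $53,161; $42,529; $34,023; $27,219; $21,775; $17,420; $13,936; $13,573; $13,573

Depreciable base = $332,261 − $28,600 = $303,661.
Year 1: DB = ⌊$332,261 × 200%/10⌋ = $66,452; SL = ⌊$303,661/10⌋ = $30,366 → take DB $66,452. Book value $265,809.
Year 2: DB = ⌊$265,809 × 200%/10⌋ = $53,161; SL = ⌊$237,209/9⌋ = $26,356 → take DB $53,161. Book value $212,648.
Year 3: DB = ⌊$212,648 × 200%/10⌋ = $42,529; SL = ⌊$184,048/8⌋ = $23,006 → take DB $42,529. Book value $170,119.
Year 4: DB = ⌊$170,119 × 200%/10⌋ = $34,023; SL = ⌊$141,519/7⌋ = $20,217 → take DB $34,023. Book value $136,096.
Year 5: DB = ⌊$136,096 × 200%/10⌋ = $27,219; SL = ⌊$107,496/6⌋ = $17,916 → take DB $27,219. Book value $108,877.
Year 6: DB = ⌊$108,877 × 200%/10⌋ = $21,775; SL = ⌊$80,277/5⌋ = $16,055 → take DB $21,775. Book value $87,102.
Year 7: DB = ⌊$87,102 × 200%/10⌋ = $17,420; SL = ⌊$58,502/4⌋ = $14,625 → take DB $17,420. Book value $69,682.
Year 8: DB = ⌊$69,682 × 200%/10⌋ = $13,936; SL = ⌊$41,082/3⌋ = $13,694 → take DB $13,936. Book value $55,746.
Year 9: DB = ⌊$55,746 × 200%/10⌋ = $11,149; SL = ⌊$27,146/2⌋ = $13,573 → take SL $13,573. Book value $42,173.
Year 10 (final): $42,173 − $28,600 = $13,573. Book value $28,600.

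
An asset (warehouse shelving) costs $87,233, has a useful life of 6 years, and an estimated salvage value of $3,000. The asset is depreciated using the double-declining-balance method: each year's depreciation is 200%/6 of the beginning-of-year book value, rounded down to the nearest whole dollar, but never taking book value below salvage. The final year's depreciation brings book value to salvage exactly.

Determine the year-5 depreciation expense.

Depreciable base = $87,233 − $3,000 = $84,233.
Year 1: ⌊$87,233 × 200%/6⌋ = $29,077. Book value $58,156.
Year 2: ⌊$58,156 × 200%/6⌋ = $19,385. Book value $38,771.
Year 3: ⌊$38,771 × 200%/6⌋ = $12,923. Book value $25,848.
Year 4: ⌊$25,848 × 200%/6⌋ = $8,616. Book value $17,232.
Year 5: ⌊$17,232 × 200%/6⌋ = $5,744. Book value $11,488.

$5,744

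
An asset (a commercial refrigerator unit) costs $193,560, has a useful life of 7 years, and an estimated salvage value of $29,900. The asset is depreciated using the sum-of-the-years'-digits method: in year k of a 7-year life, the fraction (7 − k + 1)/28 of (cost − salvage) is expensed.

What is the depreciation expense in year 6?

$11,690

Depreciable base = $193,560 − $29,900 = $163,660.
Sum of the years' digits = 7+6+5+4+3+2+1 = 28.
Year 1: $163,660 × 7/28 = $40,915. Book value $152,645.
Year 2: $163,660 × 6/28 = $35,070. Book value $117,575.
Year 3: $163,660 × 5/28 = $29,225. Book value $88,350.
Year 4: $163,660 × 4/28 = $23,380. Book value $64,970.
Year 5: $163,660 × 3/28 = $17,535. Book value $47,435.
Year 6: $163,660 × 2/28 = $11,690. Book value $35,745.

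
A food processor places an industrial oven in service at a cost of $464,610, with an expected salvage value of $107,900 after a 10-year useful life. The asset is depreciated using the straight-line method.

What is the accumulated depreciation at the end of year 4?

Depreciable base = $464,610 − $107,900 = $356,710.
Annual expense = $356,710 / 10 = $35,671.
End of year 1: book value $428,939.
End of year 2: book value $393,268.
End of year 3: book value $357,597.
End of year 4: book value $321,926.
Accumulated through year 4 = $464,610 − $321,926 = $142,684.

$142,684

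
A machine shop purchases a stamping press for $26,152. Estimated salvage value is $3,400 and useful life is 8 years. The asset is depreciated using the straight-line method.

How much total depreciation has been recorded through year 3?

Depreciable base = $26,152 − $3,400 = $22,752.
Annual expense = $22,752 / 8 = $2,844.
End of year 1: book value $23,308.
End of year 2: book value $20,464.
End of year 3: book value $17,620.
Accumulated through year 3 = $26,152 − $17,620 = $8,532.

$8,532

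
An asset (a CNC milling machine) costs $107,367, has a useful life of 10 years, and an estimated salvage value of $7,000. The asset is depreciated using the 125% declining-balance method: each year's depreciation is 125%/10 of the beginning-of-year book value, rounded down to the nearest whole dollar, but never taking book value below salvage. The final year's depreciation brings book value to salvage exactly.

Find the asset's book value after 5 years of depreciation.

$55,071

Depreciable base = $107,367 − $7,000 = $100,367.
Year 1: ⌊$107,367 × 125%/10⌋ = $13,420. Book value $93,947.
Year 2: ⌊$93,947 × 125%/10⌋ = $11,743. Book value $82,204.
Year 3: ⌊$82,204 × 125%/10⌋ = $10,275. Book value $71,929.
Year 4: ⌊$71,929 × 125%/10⌋ = $8,991. Book value $62,938.
Year 5: ⌊$62,938 × 125%/10⌋ = $7,867. Book value $55,071.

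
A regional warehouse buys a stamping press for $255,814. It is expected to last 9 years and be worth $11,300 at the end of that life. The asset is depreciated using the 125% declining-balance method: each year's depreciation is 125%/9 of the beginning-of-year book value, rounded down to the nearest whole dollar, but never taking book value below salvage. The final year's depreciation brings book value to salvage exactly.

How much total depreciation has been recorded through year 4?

$115,155

Depreciable base = $255,814 − $11,300 = $244,514.
Year 1: ⌊$255,814 × 125%/9⌋ = $35,529. Book value $220,285.
Year 2: ⌊$220,285 × 125%/9⌋ = $30,595. Book value $189,690.
Year 3: ⌊$189,690 × 125%/9⌋ = $26,345. Book value $163,345.
Year 4: ⌊$163,345 × 125%/9⌋ = $22,686. Book value $140,659.
Accumulated through year 4 = $255,814 − $140,659 = $115,155.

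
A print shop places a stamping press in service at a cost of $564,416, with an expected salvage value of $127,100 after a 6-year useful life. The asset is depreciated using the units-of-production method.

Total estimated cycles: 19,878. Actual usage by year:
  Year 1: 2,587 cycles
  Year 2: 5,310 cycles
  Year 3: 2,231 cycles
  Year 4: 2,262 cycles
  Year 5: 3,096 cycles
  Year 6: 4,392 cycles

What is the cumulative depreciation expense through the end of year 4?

$272,580

Depreciable base = $564,416 − $127,100 = $437,316.
Rate = $437,316 / 19,878 cycles = $22 per cycle.
Year 1: 2,587 × $22 = $56,914. Book value $507,502.
Year 2: 5,310 × $22 = $116,820. Book value $390,682.
Year 3: 2,231 × $22 = $49,082. Book value $341,600.
Year 4: 2,262 × $22 = $49,764. Book value $291,836.
Accumulated through year 4 = $564,416 − $291,836 = $272,580.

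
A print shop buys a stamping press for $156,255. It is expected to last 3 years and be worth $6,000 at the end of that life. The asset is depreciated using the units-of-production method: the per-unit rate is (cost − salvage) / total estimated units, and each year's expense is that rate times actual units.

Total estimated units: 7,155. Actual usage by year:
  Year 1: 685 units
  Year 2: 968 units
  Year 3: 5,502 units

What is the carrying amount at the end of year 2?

$121,542

Depreciable base = $156,255 − $6,000 = $150,255.
Rate = $150,255 / 7,155 units = $21 per unit.
Year 1: 685 × $21 = $14,385. Book value $141,870.
Year 2: 968 × $21 = $20,328. Book value $121,542.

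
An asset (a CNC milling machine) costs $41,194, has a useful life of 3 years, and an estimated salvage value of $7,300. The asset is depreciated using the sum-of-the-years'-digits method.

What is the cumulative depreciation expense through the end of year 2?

$28,245

Depreciable base = $41,194 − $7,300 = $33,894.
Sum of the years' digits = 3+2+1 = 6.
Year 1: $33,894 × 3/6 = $16,947. Book value $24,247.
Year 2: $33,894 × 2/6 = $11,298. Book value $12,949.
Accumulated through year 2 = $41,194 − $12,949 = $28,245.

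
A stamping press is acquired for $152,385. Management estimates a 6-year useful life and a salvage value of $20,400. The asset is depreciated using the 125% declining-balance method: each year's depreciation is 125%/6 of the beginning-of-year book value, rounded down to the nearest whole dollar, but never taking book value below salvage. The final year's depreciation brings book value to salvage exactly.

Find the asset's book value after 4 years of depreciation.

Depreciable base = $152,385 − $20,400 = $131,985.
Year 1: ⌊$152,385 × 125%/6⌋ = $31,746. Book value $120,639.
Year 2: ⌊$120,639 × 125%/6⌋ = $25,133. Book value $95,506.
Year 3: ⌊$95,506 × 125%/6⌋ = $19,897. Book value $75,609.
Year 4: ⌊$75,609 × 125%/6⌋ = $15,751. Book value $59,858.

$59,858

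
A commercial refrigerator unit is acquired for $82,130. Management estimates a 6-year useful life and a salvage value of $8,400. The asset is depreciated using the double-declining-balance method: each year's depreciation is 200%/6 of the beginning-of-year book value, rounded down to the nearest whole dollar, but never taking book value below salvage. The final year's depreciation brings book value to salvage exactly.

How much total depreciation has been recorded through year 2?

Depreciable base = $82,130 − $8,400 = $73,730.
Year 1: ⌊$82,130 × 200%/6⌋ = $27,376. Book value $54,754.
Year 2: ⌊$54,754 × 200%/6⌋ = $18,251. Book value $36,503.
Accumulated through year 2 = $82,130 − $36,503 = $45,627.

$45,627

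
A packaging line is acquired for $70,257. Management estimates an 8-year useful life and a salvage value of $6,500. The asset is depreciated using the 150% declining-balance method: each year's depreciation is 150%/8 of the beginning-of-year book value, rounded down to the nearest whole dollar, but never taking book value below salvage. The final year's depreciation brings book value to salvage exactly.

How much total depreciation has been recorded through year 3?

$32,572

Depreciable base = $70,257 − $6,500 = $63,757.
Year 1: ⌊$70,257 × 150%/8⌋ = $13,173. Book value $57,084.
Year 2: ⌊$57,084 × 150%/8⌋ = $10,703. Book value $46,381.
Year 3: ⌊$46,381 × 150%/8⌋ = $8,696. Book value $37,685.
Accumulated through year 3 = $70,257 − $37,685 = $32,572.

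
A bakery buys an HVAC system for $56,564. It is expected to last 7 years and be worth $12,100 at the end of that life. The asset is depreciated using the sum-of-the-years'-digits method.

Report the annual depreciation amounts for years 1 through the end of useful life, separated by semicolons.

$11,116; $9,528; $7,940; $6,352; $4,764; $3,176; $1,588

Depreciable base = $56,564 − $12,100 = $44,464.
Sum of the years' digits = 7+6+5+4+3+2+1 = 28.
Year 1: $44,464 × 7/28 = $11,116. Book value $45,448.
Year 2: $44,464 × 6/28 = $9,528. Book value $35,920.
Year 3: $44,464 × 5/28 = $7,940. Book value $27,980.
Year 4: $44,464 × 4/28 = $6,352. Book value $21,628.
Year 5: $44,464 × 3/28 = $4,764. Book value $16,864.
Year 6: $44,464 × 2/28 = $3,176. Book value $13,688.
Year 7: $44,464 × 1/28 = $1,588. Book value $12,100.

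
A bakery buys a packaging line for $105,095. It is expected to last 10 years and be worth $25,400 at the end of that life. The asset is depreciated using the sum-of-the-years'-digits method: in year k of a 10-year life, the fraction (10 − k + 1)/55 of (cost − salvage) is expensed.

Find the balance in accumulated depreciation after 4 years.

$49,266

Depreciable base = $105,095 − $25,400 = $79,695.
Sum of the years' digits = 10+9+8+7+6+5+4+3+2+1 = 55.
Year 1: $79,695 × 10/55 = $14,490. Book value $90,605.
Year 2: $79,695 × 9/55 = $13,041. Book value $77,564.
Year 3: $79,695 × 8/55 = $11,592. Book value $65,972.
Year 4: $79,695 × 7/55 = $10,143. Book value $55,829.
Accumulated through year 4 = $105,095 − $55,829 = $49,266.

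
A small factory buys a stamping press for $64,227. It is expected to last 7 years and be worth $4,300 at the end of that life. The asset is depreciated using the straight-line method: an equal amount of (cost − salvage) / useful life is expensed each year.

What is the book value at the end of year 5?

Depreciable base = $64,227 − $4,300 = $59,927.
Annual expense = $59,927 / 7 = $8,561.
End of year 1: book value $55,666.
End of year 2: book value $47,105.
End of year 3: book value $38,544.
End of year 4: book value $29,983.
End of year 5: book value $21,422.

$21,422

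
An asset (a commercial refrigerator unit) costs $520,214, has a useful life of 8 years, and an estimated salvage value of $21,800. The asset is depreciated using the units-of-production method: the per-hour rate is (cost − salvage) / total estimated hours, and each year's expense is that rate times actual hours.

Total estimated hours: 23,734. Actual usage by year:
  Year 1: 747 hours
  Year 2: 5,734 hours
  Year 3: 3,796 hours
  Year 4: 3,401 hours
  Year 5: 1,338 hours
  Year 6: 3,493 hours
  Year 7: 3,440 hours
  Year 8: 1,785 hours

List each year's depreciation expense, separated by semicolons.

Depreciable base = $520,214 − $21,800 = $498,414.
Rate = $498,414 / 23,734 hours = $21 per hour.
Year 1: 747 × $21 = $15,687. Book value $504,527.
Year 2: 5,734 × $21 = $120,414. Book value $384,113.
Year 3: 3,796 × $21 = $79,716. Book value $304,397.
Year 4: 3,401 × $21 = $71,421. Book value $232,976.
Year 5: 1,338 × $21 = $28,098. Book value $204,878.
Year 6: 3,493 × $21 = $73,353. Book value $131,525.
Year 7: 3,440 × $21 = $72,240. Book value $59,285.
Year 8: 1,785 × $21 = $37,485. Book value $21,800.

$15,687; $120,414; $79,716; $71,421; $28,098; $73,353; $72,240; $37,485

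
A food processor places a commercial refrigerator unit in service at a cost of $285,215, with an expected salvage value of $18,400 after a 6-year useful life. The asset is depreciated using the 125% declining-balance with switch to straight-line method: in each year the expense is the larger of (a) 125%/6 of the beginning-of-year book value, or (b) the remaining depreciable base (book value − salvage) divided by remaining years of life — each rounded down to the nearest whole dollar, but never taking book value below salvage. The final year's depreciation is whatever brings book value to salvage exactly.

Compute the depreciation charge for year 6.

Depreciable base = $285,215 − $18,400 = $266,815.
Year 1: DB = ⌊$285,215 × 125%/6⌋ = $59,419; SL = ⌊$266,815/6⌋ = $44,469 → take DB $59,419. Book value $225,796.
Year 2: DB = ⌊$225,796 × 125%/6⌋ = $47,040; SL = ⌊$207,396/5⌋ = $41,479 → take DB $47,040. Book value $178,756.
Year 3: DB = ⌊$178,756 × 125%/6⌋ = $37,240; SL = ⌊$160,356/4⌋ = $40,089 → take SL $40,089. Book value $138,667.
Year 4: DB = ⌊$138,667 × 125%/6⌋ = $28,888; SL = ⌊$120,267/3⌋ = $40,089 → take SL $40,089. Book value $98,578.
Year 5: DB = ⌊$98,578 × 125%/6⌋ = $20,537; SL = ⌊$80,178/2⌋ = $40,089 → take SL $40,089. Book value $58,489.
Year 6 (final): $58,489 − $18,400 = $40,089. Book value $18,400.

$40,089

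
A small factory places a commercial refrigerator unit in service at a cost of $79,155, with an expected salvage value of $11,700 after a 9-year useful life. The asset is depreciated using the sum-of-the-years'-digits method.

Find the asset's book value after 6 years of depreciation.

Depreciable base = $79,155 − $11,700 = $67,455.
Sum of the years' digits = 9+8+7+6+5+4+3+2+1 = 45.
Year 1: $67,455 × 9/45 = $13,491. Book value $65,664.
Year 2: $67,455 × 8/45 = $11,992. Book value $53,672.
Year 3: $67,455 × 7/45 = $10,493. Book value $43,179.
Year 4: $67,455 × 6/45 = $8,994. Book value $34,185.
Year 5: $67,455 × 5/45 = $7,495. Book value $26,690.
Year 6: $67,455 × 4/45 = $5,996. Book value $20,694.

$20,694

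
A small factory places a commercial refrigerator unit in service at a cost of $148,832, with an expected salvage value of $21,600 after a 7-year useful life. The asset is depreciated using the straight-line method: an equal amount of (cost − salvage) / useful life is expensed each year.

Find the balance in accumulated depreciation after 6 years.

$109,056

Depreciable base = $148,832 − $21,600 = $127,232.
Annual expense = $127,232 / 7 = $18,176.
End of year 1: book value $130,656.
End of year 2: book value $112,480.
End of year 3: book value $94,304.
End of year 4: book value $76,128.
End of year 5: book value $57,952.
End of year 6: book value $39,776.
Accumulated through year 6 = $148,832 − $39,776 = $109,056.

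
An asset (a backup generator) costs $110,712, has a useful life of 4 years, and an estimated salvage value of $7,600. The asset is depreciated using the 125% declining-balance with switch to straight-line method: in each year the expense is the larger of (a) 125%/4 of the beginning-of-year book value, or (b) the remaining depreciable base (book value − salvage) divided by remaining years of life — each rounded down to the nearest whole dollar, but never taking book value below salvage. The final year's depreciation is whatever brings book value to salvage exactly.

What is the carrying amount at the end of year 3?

$29,965

Depreciable base = $110,712 − $7,600 = $103,112.
Year 1: DB = ⌊$110,712 × 125%/4⌋ = $34,597; SL = ⌊$103,112/4⌋ = $25,778 → take DB $34,597. Book value $76,115.
Year 2: DB = ⌊$76,115 × 125%/4⌋ = $23,785; SL = ⌊$68,515/3⌋ = $22,838 → take DB $23,785. Book value $52,330.
Year 3: DB = ⌊$52,330 × 125%/4⌋ = $16,353; SL = ⌊$44,730/2⌋ = $22,365 → take SL $22,365. Book value $29,965.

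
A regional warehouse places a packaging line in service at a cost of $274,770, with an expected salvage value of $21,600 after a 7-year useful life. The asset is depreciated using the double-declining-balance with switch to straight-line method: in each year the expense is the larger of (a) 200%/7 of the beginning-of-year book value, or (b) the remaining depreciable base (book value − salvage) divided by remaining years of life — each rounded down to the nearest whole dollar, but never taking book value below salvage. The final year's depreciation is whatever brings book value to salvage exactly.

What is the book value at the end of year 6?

Depreciable base = $274,770 − $21,600 = $253,170.
Year 1: DB = ⌊$274,770 × 200%/7⌋ = $78,505; SL = ⌊$253,170/7⌋ = $36,167 → take DB $78,505. Book value $196,265.
Year 2: DB = ⌊$196,265 × 200%/7⌋ = $56,075; SL = ⌊$174,665/6⌋ = $29,110 → take DB $56,075. Book value $140,190.
Year 3: DB = ⌊$140,190 × 200%/7⌋ = $40,054; SL = ⌊$118,590/5⌋ = $23,718 → take DB $40,054. Book value $100,136.
Year 4: DB = ⌊$100,136 × 200%/7⌋ = $28,610; SL = ⌊$78,536/4⌋ = $19,634 → take DB $28,610. Book value $71,526.
Year 5: DB = ⌊$71,526 × 200%/7⌋ = $20,436; SL = ⌊$49,926/3⌋ = $16,642 → take DB $20,436. Book value $51,090.
Year 6: DB = ⌊$51,090 × 200%/7⌋ = $14,597; SL = ⌊$29,490/2⌋ = $14,745 → take SL $14,745. Book value $36,345.

$36,345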